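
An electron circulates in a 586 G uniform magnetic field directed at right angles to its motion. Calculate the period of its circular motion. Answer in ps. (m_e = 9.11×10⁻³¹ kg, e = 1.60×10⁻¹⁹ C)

The cyclotron period is independent of speed: T = 2πm/(qB).
T = 2π(9.11×10^-31) / [(1×1.60×10^-19)(0.0586)] = 6.10×10^-10 s.

T ≈ 610 ps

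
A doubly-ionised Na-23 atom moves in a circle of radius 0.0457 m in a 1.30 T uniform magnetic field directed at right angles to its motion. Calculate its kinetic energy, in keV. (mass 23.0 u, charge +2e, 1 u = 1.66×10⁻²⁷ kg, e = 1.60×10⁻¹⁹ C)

v = qBr/m = (2×1.60×10^-19)(1.30)(0.0457) / (3.82×10^-26) = 4.98×10^5 m/s.
K = ½mv² = 0.5·(3.82×10^-26)·(4.98×10^5)² = 4.73×10^-15 J = 29.6 keV.

K ≈ 29.6 keV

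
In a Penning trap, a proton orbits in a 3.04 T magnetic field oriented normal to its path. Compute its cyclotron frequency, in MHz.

f ≈ 46.4 MHz

f = qB/(2πm) = (1×1.60×10^-19)(3.04) / [2π(1.67×10^-27)] = 4.64×10^7 Hz.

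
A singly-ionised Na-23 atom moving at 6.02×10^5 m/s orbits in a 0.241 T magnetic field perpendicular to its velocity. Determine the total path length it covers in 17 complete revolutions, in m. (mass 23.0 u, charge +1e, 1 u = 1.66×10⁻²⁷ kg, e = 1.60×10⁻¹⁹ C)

L ≈ 63.7 m

r = mv/(qB) = 0.596 m, so one revolution covers 2πr = 3.75 m.
In 17 revolutions: L = 17·2πr = 63.7 m.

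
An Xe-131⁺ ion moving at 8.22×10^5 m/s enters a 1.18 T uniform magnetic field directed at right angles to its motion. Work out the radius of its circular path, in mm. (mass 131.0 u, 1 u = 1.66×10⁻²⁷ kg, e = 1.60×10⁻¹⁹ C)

The magnetic force provides the centripetal force: qvB = mv²/r, so r = mv/(qB).
r = (2.17×10^-25 kg)(8.22×10^5 m/s) / [(1×1.60×10^-19 C)(1.18 T)] = 0.947 m.

r ≈ 947 mm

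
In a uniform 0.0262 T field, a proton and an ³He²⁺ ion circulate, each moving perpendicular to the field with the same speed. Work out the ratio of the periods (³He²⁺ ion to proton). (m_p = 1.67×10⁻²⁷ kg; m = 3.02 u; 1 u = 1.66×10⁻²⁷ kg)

ratio ≈ 1.50

T = 2πm/(qB) is independent of speed, so T₂/T₁ = (m₂/q₂)/(m₁/q₁).
T_{³He²⁺ ion}/T_{proton} = (5.01×10^-27/2e) / (1.67×10^-27/1e) = 1.50.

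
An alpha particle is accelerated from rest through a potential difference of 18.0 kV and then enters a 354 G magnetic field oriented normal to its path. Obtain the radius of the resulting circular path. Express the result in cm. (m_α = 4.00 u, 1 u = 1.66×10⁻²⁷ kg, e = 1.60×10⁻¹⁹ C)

r ≈ 77.2 cm

The kinetic energy gained is K = qV = (2×1.60×10^-19)(1.80×10^4) = 5.76×10^-15 J.
v = √(2K/m) = 1.32×10^6 m/s.
r = mv/(qB) = (6.64×10^-27)(1.32×10^6) / [(2×1.60×10^-19)(0.0354)] = 0.772 m.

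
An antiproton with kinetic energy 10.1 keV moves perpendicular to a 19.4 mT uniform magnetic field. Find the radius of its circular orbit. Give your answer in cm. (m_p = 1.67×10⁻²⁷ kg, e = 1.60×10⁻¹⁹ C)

r ≈ 74.8 cm

Convert the energy: K = 10.1 keV = 1.62×10^-15 J.
v = √(2K/m) = √(2·1.62×10^-15/1.67×10^-27) = 1.39×10^6 m/s.
r = mv/(qB) = (1.67×10^-27)(1.39×10^6) / [(1×1.60×10^-19)(0.0194)] = 0.748 m.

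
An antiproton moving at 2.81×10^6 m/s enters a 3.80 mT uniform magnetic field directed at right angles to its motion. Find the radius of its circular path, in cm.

The magnetic force provides the centripetal force: qvB = mv²/r, so r = mv/(qB).
r = (1.67×10^-27 kg)(2.81×10^6 m/s) / [(1×1.60×10^-19 C)(3.80×10^-3 T)] = 7.72 m.

r ≈ 772 cm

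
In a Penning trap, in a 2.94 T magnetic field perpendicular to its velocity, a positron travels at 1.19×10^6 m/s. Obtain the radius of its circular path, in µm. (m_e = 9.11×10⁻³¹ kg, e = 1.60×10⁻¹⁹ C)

r ≈ 2.30 µm

The magnetic force provides the centripetal force: qvB = mv²/r, so r = mv/(qB).
r = (9.11×10^-31 kg)(1.19×10^6 m/s) / [(1×1.60×10^-19 C)(2.94 T)] = 2.30×10^-6 m.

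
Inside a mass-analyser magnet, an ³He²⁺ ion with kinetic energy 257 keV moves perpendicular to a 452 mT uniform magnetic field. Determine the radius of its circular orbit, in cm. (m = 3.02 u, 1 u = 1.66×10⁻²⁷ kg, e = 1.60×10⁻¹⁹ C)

r ≈ 14.0 cm

Convert the energy: K = 257 keV = 4.11×10^-14 J.
v = √(2K/m) = √(2·4.11×10^-14/5.01×10^-27) = 4.05×10^6 m/s.
r = mv/(qB) = (5.01×10^-27)(4.05×10^6) / [(2×1.60×10^-19)(0.452)] = 0.140 m.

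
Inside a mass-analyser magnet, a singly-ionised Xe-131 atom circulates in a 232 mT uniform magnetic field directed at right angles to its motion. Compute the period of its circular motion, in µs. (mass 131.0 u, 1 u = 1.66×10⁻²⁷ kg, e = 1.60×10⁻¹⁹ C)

T ≈ 36.8 µs

The cyclotron period is independent of speed: T = 2πm/(qB).
T = 2π(2.17×10^-25) / [(1×1.60×10^-19)(0.232)] = 3.68×10^-5 s.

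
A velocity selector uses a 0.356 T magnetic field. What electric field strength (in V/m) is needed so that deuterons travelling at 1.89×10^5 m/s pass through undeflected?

E ≈ 6.73×10^4 V/m

qE = qvB ⇒ E = vB = (1.89×10^5)(0.356) = 6.73×10^4 V/m.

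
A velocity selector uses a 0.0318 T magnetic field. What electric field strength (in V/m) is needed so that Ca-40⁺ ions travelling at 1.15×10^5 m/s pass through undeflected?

qE = qvB ⇒ E = vB = (1.15×10^5)(0.0318) = 3660 V/m.

E ≈ 3660 V/m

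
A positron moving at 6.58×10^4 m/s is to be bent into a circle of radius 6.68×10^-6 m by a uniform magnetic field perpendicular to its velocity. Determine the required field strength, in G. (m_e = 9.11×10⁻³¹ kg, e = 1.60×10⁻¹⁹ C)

B ≈ 561 G

qvB = mv²/r gives B = mv/(qr).
B = (9.11×10^-31)(6.58×10^4) / [(1×1.60×10^-19)(6.68×10^-6)] = 0.0561 T.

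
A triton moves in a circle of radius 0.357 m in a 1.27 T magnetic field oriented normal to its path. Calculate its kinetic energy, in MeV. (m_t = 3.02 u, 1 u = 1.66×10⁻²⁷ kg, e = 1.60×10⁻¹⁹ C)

v = qBr/m = (1×1.60×10^-19)(1.27)(0.357) / (5.01×10^-27) = 1.45×10^7 m/s.
K = ½mv² = 0.5·(5.01×10^-27)·(1.45×10^7)² = 5.25×10^-13 J = 3.28 MeV.

K ≈ 3.28 MeV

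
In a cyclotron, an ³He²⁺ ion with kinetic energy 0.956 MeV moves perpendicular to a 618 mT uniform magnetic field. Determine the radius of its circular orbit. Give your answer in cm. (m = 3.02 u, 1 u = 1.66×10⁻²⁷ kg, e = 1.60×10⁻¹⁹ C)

Convert the energy: K = 0.956 MeV = 1.53×10^-13 J.
v = √(2K/m) = √(2·1.53×10^-13/5.01×10^-27) = 7.81×10^6 m/s.
r = mv/(qB) = (5.01×10^-27)(7.81×10^6) / [(2×1.60×10^-19)(0.618)] = 0.198 m.

r ≈ 19.8 cm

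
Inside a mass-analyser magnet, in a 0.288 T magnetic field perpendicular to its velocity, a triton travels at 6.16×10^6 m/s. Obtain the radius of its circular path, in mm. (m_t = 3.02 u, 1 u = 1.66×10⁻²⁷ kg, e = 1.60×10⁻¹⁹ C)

The magnetic force provides the centripetal force: qvB = mv²/r, so r = mv/(qB).
r = (5.01×10^-27 kg)(6.16×10^6 m/s) / [(1×1.60×10^-19 C)(0.288 T)] = 0.670 m.

r ≈ 670 mm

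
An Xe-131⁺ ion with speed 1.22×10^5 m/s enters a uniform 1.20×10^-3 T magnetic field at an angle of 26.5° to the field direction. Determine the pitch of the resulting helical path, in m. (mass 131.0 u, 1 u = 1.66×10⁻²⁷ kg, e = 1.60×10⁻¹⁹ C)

pitch ≈ 777 m

The velocity component along B is v∥ = v cos26.5° = 1.09×10^5 m/s.
The cyclotron period T = 2πm/(qB) = 7.12×10^-3 s is set by m, q, B alone.
Pitch = v∥·T = (1.09×10^5)(7.12×10^-3) = 777 m.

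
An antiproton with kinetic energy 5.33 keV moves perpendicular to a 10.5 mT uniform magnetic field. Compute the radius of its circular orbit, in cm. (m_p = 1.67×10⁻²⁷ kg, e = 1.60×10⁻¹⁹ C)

Convert the energy: K = 5.33 keV = 8.53×10^-16 J.
v = √(2K/m) = √(2·8.53×10^-16/1.67×10^-27) = 1.01×10^6 m/s.
r = mv/(qB) = (1.67×10^-27)(1.01×10^6) / [(1×1.60×10^-19)(0.0105)] = 1.00 m.

r ≈ 100 cm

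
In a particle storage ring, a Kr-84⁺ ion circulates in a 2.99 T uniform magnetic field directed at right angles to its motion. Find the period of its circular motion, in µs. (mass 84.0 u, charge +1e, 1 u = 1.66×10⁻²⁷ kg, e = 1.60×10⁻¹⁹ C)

The cyclotron period is independent of speed: T = 2πm/(qB).
T = 2π(1.39×10^-25) / [(1×1.60×10^-19)(2.99)] = 1.83×10^-6 s.

T ≈ 1.83 µs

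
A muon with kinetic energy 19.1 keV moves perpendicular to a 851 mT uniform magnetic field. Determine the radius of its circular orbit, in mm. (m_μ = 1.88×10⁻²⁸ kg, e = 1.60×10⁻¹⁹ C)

r ≈ 7.87 mm

Convert the energy: K = 19.1 keV = 3.06×10^-15 J.
v = √(2K/m) = √(2·3.06×10^-15/1.88×10^-28) = 5.70×10^6 m/s.
r = mv/(qB) = (1.88×10^-28)(5.70×10^6) / [(1×1.60×10^-19)(0.851)] = 7.87×10^-3 m.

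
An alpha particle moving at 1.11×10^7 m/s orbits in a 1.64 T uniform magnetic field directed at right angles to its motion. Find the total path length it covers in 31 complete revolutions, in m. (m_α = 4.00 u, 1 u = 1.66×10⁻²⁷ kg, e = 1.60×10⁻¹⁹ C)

L ≈ 27.4 m

r = mv/(qB) = 0.140 m, so one revolution covers 2πr = 0.882 m.
In 31 revolutions: L = 31·2πr = 27.4 m.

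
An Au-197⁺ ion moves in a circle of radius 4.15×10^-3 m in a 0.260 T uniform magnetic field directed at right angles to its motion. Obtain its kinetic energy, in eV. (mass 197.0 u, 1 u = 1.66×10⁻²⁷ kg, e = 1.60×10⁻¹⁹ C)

v = qBr/m = (1×1.60×10^-19)(0.260)(4.15×10^-3) / (3.27×10^-25) = 528 m/s.
K = ½mv² = 0.5·(3.27×10^-25)·(528)² = 4.56×10^-20 J = 0.285 eV.

K ≈ 0.285 eV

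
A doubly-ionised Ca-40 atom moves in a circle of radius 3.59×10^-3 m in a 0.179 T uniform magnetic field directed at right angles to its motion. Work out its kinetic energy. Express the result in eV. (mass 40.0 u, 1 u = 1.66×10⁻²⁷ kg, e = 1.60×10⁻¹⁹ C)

v = qBr/m = (2×1.60×10^-19)(0.179)(3.59×10^-3) / (6.64×10^-26) = 3100 m/s.
K = ½mv² = 0.5·(6.64×10^-26)·(3100)² = 3.18×10^-19 J = 1.99 eV.

K ≈ 1.99 eV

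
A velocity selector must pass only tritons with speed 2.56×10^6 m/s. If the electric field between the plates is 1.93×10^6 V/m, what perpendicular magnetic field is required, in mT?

qE = qvB ⇒ B = E/v = (1.93×10^6) / (2.56×10^6) = 0.754 T.

B ≈ 754 mT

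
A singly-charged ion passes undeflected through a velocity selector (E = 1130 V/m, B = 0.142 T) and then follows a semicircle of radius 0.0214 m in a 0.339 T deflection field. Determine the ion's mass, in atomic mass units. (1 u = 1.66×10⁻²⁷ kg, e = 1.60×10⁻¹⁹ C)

v = E/B₁ = 7960 m/s.
From r = mv/(qB₂), m = qB₂r/v = (1×1.60×10^-19)(0.339)(0.0214) / (7960) = 1.46×10^-25 kg.
In atomic mass units: m = 1.46×10^-25 / 1.66×10^-27 = 87.9 u.

m ≈ 87.9 u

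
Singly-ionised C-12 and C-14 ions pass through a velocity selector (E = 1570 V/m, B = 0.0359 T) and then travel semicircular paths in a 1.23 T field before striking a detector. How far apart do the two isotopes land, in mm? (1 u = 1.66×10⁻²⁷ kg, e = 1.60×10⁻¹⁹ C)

Δd ≈ 1.48 mm

Both emerge at v = E/B₁ = 4.37×10^4 m/s.
r = mv/(qB₂), so r₁ = 4.427×10^-3 m and r₂ = 5.164×10^-3 m, giving Δr = 7.38×10^-4 m.
After a semicircle each ion lands a diameter 2r from the entry slit, so the separation is 2Δr = 1.48×10^-3 m.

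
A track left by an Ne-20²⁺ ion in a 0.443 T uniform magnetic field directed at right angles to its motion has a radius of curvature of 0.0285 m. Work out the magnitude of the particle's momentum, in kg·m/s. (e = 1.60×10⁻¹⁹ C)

Since qvB = mv²/r, the momentum p = mv = qBr.
p = (2×1.60×10^-19)(0.443)(0.0285) = 4.04×10^-21 kg·m/s.

p ≈ 4.04×10^-21 kg·m/s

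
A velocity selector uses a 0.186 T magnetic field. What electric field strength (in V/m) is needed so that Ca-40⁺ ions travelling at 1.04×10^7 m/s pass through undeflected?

qE = qvB ⇒ E = vB = (1.04×10^7)(0.186) = 1.93×10^6 V/m.

E ≈ 1.93×10^6 V/m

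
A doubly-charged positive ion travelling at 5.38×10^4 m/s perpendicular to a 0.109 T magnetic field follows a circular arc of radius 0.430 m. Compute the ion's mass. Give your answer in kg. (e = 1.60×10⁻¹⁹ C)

qvB = mv²/r ⇒ m = qBr/v.
m = (2×1.60×10^-19)(0.109)(0.430) / (5.38×10^4) = 2.79×10^-25 kg.

m ≈ 2.79×10^-25 kg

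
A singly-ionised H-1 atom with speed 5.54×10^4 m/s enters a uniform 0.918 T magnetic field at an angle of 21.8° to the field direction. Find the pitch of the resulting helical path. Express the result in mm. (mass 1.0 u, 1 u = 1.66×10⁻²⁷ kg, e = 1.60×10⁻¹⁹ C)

The velocity component along B is v∥ = v cos21.8° = 5.14×10^4 m/s.
The cyclotron period T = 2πm/(qB) = 7.10×10^-8 s is set by m, q, B alone.
Pitch = v∥·T = (5.14×10^4)(7.10×10^-8) = 3.65×10^-3 m.

pitch ≈ 3.65 mm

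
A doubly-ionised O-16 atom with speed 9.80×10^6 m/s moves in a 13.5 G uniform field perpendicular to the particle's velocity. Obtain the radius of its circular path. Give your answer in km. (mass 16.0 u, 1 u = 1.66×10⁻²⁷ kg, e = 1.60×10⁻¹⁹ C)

The magnetic force provides the centripetal force: qvB = mv²/r, so r = mv/(qB).
r = (2.66×10^-26 kg)(9.80×10^6 m/s) / [(2×1.60×10^-19 C)(1.35×10^-3 T)] = 603 m.

r ≈ 0.603 km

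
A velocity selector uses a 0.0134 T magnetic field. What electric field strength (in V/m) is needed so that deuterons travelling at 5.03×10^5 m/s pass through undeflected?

E ≈ 6740 V/m

qE = qvB ⇒ E = vB = (5.03×10^5)(0.0134) = 6740 V/m.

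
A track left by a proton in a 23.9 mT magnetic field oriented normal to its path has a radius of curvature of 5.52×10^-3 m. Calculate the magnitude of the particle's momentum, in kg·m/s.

p ≈ 2.11×10^-23 kg·m/s

Since qvB = mv²/r, the momentum p = mv = qBr.
p = (1×1.60×10^-19)(0.0239)(5.52×10^-3) = 2.11×10^-23 kg·m/s.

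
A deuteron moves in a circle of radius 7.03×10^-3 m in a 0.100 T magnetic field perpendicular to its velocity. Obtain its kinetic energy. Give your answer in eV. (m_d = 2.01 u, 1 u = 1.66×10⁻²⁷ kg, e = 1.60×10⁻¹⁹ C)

K ≈ 11.8 eV

v = qBr/m = (1×1.60×10^-19)(0.100)(7.03×10^-3) / (3.34×10^-27) = 3.37×10^4 m/s.
K = ½mv² = 0.5·(3.34×10^-27)·(3.37×10^4)² = 1.90×10^-18 J = 11.8 eV.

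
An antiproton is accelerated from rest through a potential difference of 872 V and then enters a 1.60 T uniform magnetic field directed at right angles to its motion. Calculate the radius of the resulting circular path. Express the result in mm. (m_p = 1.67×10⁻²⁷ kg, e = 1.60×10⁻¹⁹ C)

r ≈ 2.67 mm

The kinetic energy gained is K = qV = (1×1.60×10^-19)(872) = 1.40×10^-16 J.
v = √(2K/m) = 4.09×10^5 m/s.
r = mv/(qB) = (1.67×10^-27)(4.09×10^5) / [(1×1.60×10^-19)(1.60)] = 2.67×10^-3 m.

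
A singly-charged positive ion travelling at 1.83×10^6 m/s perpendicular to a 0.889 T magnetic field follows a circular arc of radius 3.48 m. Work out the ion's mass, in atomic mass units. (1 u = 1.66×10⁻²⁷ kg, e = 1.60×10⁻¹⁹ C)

m ≈ 163 u

qvB = mv²/r ⇒ m = qBr/v.
m = (1×1.60×10^-19)(0.889)(3.48) / (1.83×10^6) = 2.70×10^-25 kg = 163 u.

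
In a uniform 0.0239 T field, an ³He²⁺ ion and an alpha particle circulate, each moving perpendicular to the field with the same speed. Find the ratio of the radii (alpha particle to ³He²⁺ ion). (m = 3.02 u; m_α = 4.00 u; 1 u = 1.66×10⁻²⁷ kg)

r = mv/(qB) ⇒ at equal v, r ∝ m/q.
r_{alpha particle}/r_{³He²⁺ ion} = 1.32.

ratio ≈ 1.32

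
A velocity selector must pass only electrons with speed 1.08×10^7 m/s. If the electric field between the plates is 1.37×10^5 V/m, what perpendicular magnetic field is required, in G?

qE = qvB ⇒ B = E/v = (1.37×10^5) / (1.08×10^7) = 0.0127 T.

B ≈ 127 G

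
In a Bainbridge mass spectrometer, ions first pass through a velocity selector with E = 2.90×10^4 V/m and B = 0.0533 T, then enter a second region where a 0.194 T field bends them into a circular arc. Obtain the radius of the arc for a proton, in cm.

r ≈ 2.93 cm

The selector passes v = E/B = 2.90×10^4/0.0533 = 5.44×10^5 m/s.
In the deflection region, r = mv/(qB₂) = (1.67×10^-27)(5.44×10^5) / [(1×1.60×10^-19)(0.194)] = 0.0293 m.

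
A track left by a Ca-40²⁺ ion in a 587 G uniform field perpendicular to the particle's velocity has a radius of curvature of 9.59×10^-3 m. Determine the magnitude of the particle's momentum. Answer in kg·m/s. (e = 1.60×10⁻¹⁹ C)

p ≈ 1.80×10^-22 kg·m/s

Since qvB = mv²/r, the momentum p = mv = qBr.
p = (2×1.60×10^-19)(0.0587)(9.59×10^-3) = 1.80×10^-22 kg·m/s.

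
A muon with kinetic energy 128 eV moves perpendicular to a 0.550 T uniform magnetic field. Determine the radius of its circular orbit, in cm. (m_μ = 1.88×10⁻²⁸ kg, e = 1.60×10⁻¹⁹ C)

Convert the energy: K = 128 eV = 2.05×10^-17 J.
v = √(2K/m) = √(2·2.05×10^-17/1.88×10^-28) = 4.67×10^5 m/s.
r = mv/(qB) = (1.88×10^-28)(4.67×10^5) / [(1×1.60×10^-19)(0.550)] = 9.97×10^-4 m.

r ≈ 0.0997 cm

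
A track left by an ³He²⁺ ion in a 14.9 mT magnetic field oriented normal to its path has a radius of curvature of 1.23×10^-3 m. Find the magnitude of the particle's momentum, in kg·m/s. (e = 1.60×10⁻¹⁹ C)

Since qvB = mv²/r, the momentum p = mv = qBr.
p = (2×1.60×10^-19)(0.0149)(1.23×10^-3) = 5.86×10^-24 kg·m/s.

p ≈ 5.86×10^-24 kg·m/s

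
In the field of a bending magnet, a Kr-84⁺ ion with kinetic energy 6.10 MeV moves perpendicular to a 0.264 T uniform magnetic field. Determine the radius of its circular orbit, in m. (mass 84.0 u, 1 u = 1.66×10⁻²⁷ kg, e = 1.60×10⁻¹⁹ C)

r ≈ 12.4 m

Convert the energy: K = 6.10 MeV = 9.76×10^-13 J.
v = √(2K/m) = √(2·9.76×10^-13/1.39×10^-25) = 3.74×10^6 m/s.
r = mv/(qB) = (1.39×10^-25)(3.74×10^6) / [(1×1.60×10^-19)(0.264)] = 12.4 m.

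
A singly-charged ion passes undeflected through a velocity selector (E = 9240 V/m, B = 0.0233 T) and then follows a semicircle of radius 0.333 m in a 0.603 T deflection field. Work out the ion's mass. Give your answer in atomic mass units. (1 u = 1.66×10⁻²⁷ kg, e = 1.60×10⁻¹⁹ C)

m ≈ 48.8 u

v = E/B₁ = 3.97×10^5 m/s.
From r = mv/(qB₂), m = qB₂r/v = (1×1.60×10^-19)(0.603)(0.333) / (3.97×10^5) = 8.10×10^-26 kg.
In atomic mass units: m = 8.10×10^-26 / 1.66×10^-27 = 48.8 u.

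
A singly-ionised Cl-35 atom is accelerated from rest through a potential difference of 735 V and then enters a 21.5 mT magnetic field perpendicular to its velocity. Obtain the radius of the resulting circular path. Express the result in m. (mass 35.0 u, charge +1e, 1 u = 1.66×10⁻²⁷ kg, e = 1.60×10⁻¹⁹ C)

r ≈ 1.07 m

The kinetic energy gained is K = qV = (1×1.60×10^-19)(735) = 1.18×10^-16 J.
v = √(2K/m) = 6.36×10^4 m/s.
r = mv/(qB) = (5.81×10^-26)(6.36×10^4) / [(1×1.60×10^-19)(0.0215)] = 1.07 m.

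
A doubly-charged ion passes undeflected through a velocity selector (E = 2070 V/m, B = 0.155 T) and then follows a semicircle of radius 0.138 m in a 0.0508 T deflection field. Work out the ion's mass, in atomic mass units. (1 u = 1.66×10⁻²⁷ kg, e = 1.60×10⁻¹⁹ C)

v = E/B₁ = 1.34×10^4 m/s.
From r = mv/(qB₂), m = qB₂r/v = (2×1.60×10^-19)(0.0508)(0.138) / (1.34×10^4) = 1.68×10^-25 kg.
In atomic mass units: m = 1.68×10^-25 / 1.66×10^-27 = 101 u.

m ≈ 101 u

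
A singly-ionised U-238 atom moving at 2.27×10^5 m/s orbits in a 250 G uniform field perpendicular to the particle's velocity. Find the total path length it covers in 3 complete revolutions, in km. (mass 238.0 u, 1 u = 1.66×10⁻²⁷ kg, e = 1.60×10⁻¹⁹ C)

r = mv/(qB) = 22.4 m, so one revolution covers 2πr = 141 m.
In 3 revolutions: L = 3·2πr = 423 m.

L ≈ 0.423 km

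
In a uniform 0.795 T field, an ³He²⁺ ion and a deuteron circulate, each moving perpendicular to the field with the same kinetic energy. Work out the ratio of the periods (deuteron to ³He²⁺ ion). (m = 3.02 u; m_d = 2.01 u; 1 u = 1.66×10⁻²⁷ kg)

ratio ≈ 1.33

T = 2πm/(qB) is independent of speed, so T₂/T₁ = (m₂/q₂)/(m₁/q₁).
T_{deuteron}/T_{³He²⁺ ion} = (3.34×10^-27/1e) / (5.01×10^-27/2e) = 1.33.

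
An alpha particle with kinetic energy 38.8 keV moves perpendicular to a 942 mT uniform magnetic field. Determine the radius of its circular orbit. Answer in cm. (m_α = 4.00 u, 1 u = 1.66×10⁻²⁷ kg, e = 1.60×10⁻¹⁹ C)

r ≈ 3.01 cm

Convert the energy: K = 38.8 keV = 6.21×10^-15 J.
v = √(2K/m) = √(2·6.21×10^-15/6.64×10^-27) = 1.37×10^6 m/s.
r = mv/(qB) = (6.64×10^-27)(1.37×10^6) / [(2×1.60×10^-19)(0.942)] = 0.0301 m.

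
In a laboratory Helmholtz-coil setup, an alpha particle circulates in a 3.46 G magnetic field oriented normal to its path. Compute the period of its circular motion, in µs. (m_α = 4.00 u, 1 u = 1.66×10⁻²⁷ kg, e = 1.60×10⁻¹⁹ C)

The cyclotron period is independent of speed: T = 2πm/(qB).
T = 2π(6.64×10^-27) / [(2×1.60×10^-19)(3.46×10^-4)] = 3.77×10^-4 s.

T ≈ 377 µs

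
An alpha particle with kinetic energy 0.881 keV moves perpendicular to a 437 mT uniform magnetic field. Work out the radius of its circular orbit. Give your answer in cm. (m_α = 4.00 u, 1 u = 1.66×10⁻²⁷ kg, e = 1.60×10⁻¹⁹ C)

r ≈ 0.978 cm

Convert the energy: K = 0.881 keV = 1.41×10^-16 J.
v = √(2K/m) = √(2·1.41×10^-16/6.64×10^-27) = 2.06×10^5 m/s.
r = mv/(qB) = (6.64×10^-27)(2.06×10^5) / [(2×1.60×10^-19)(0.437)] = 9.78×10^-3 m.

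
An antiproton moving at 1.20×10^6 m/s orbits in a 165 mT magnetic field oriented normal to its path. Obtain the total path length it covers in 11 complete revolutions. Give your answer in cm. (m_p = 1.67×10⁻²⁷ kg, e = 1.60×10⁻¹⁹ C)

L ≈ 525 cm

r = mv/(qB) = 0.0759 m, so one revolution covers 2πr = 0.477 m.
In 11 revolutions: L = 11·2πr = 5.25 m.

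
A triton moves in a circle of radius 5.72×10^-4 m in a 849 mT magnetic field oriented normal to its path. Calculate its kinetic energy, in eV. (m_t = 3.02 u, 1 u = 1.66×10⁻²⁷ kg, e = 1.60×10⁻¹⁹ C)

K ≈ 3.76 eV

v = qBr/m = (1×1.60×10^-19)(0.849)(5.72×10^-4) / (5.01×10^-27) = 1.55×10^4 m/s.
K = ½mv² = 0.5·(5.01×10^-27)·(1.55×10^4)² = 6.02×10^-19 J = 3.76 eV.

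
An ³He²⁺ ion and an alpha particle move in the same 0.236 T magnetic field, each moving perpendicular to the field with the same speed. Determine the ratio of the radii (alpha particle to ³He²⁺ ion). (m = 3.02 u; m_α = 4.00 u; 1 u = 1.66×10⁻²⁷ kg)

r = mv/(qB) ⇒ at equal v, r ∝ m/q.
r_{alpha particle}/r_{³He²⁺ ion} = 1.32.

ratio ≈ 1.32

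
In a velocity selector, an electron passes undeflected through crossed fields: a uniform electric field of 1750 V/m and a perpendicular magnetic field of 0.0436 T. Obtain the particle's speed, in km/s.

v ≈ 40.1 km/s

For zero net force, qE = qvB, so v = E/B.
v = (1750) / (0.0436) = 4.01×10^4 m/s.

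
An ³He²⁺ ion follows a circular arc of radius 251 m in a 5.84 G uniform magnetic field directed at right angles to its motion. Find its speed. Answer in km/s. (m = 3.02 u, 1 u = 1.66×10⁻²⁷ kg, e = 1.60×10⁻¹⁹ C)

v ≈ 9360 km/s

From qvB = mv²/r, v = qBr/m.
v = (2×1.60×10^-19)(5.84×10^-4)(251) / (5.01×10^-27) = 9.36×10^6 m/s.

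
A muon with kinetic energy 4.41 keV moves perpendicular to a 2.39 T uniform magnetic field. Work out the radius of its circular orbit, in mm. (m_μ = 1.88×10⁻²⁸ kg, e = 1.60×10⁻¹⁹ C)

Convert the energy: K = 4.41 keV = 7.06×10^-16 J.
v = √(2K/m) = √(2·7.06×10^-16/1.88×10^-28) = 2.74×10^6 m/s.
r = mv/(qB) = (1.88×10^-28)(2.74×10^6) / [(1×1.60×10^-19)(2.39)] = 1.35×10^-3 m.

r ≈ 1.35 mm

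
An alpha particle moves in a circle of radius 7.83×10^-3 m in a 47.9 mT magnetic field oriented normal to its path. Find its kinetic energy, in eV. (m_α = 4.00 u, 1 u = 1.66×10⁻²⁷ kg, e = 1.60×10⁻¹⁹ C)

K ≈ 6.78 eV

v = qBr/m = (2×1.60×10^-19)(0.0479)(7.83×10^-3) / (6.64×10^-27) = 1.81×10^4 m/s.
K = ½mv² = 0.5·(6.64×10^-27)·(1.81×10^4)² = 1.08×10^-18 J = 6.78 eV.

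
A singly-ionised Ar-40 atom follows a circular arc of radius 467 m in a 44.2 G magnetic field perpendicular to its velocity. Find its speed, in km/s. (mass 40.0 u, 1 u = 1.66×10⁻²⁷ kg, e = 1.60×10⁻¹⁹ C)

v ≈ 4970 km/s

From qvB = mv²/r, v = qBr/m.
v = (1×1.60×10^-19)(4.42×10^-3)(467) / (6.64×10^-26) = 4.97×10^6 m/s.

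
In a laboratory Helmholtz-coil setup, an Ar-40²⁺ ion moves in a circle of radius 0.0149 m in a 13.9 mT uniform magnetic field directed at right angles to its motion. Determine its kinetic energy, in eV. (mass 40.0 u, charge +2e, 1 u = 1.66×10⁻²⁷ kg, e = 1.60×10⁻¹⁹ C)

v = qBr/m = (2×1.60×10^-19)(0.0139)(0.0149) / (6.64×10^-26) = 998 m/s.
K = ½mv² = 0.5·(6.64×10^-26)·(998)² = 3.31×10^-20 J = 0.207 eV.

K ≈ 0.207 eV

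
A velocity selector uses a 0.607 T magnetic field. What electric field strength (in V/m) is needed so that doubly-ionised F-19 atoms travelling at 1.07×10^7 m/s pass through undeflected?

E ≈ 6.49×10^6 V/m

qE = qvB ⇒ E = vB = (1.07×10^7)(0.607) = 6.49×10^6 V/m.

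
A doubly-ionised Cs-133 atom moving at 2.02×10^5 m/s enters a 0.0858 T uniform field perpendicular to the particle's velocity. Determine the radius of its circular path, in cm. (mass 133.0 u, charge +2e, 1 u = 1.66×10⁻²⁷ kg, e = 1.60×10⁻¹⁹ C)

The magnetic force provides the centripetal force: qvB = mv²/r, so r = mv/(qB).
r = (2.21×10^-25 kg)(2.02×10^5 m/s) / [(2×1.60×10^-19 C)(0.0858 T)] = 1.62 m.

r ≈ 162 cm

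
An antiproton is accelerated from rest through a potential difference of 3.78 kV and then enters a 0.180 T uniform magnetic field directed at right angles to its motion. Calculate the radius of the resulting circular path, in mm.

r ≈ 49.3 mm

The kinetic energy gained is K = qV = (1×1.60×10^-19)(3780) = 6.05×10^-16 J.
v = √(2K/m) = 8.51×10^5 m/s.
r = mv/(qB) = (1.67×10^-27)(8.51×10^5) / [(1×1.60×10^-19)(0.180)] = 0.0493 m.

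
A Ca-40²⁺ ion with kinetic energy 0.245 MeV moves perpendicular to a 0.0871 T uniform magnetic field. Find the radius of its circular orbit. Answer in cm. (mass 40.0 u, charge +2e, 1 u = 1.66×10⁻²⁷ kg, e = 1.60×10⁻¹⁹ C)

r ≈ 259 cm

Convert the energy: K = 0.245 MeV = 3.92×10^-14 J.
v = √(2K/m) = √(2·3.92×10^-14/6.64×10^-26) = 1.09×10^6 m/s.
r = mv/(qB) = (6.64×10^-26)(1.09×10^6) / [(2×1.60×10^-19)(0.0871)] = 2.59 m.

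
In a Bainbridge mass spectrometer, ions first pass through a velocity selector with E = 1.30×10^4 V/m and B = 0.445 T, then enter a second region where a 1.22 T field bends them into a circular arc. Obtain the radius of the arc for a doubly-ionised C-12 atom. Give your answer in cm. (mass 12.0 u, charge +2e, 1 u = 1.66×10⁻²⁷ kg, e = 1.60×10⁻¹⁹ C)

r ≈ 0.149 cm

The selector passes v = E/B = 1.30×10^4/0.445 = 2.92×10^4 m/s.
In the deflection region, r = mv/(qB₂) = (1.99×10^-26)(2.92×10^4) / [(2×1.60×10^-19)(1.22)] = 1.49×10^-3 m.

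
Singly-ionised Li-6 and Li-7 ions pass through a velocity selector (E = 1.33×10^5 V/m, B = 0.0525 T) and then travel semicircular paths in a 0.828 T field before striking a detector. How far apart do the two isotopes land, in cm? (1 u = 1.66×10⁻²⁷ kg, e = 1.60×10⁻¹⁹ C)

Δd ≈ 6.35 cm

Both emerge at v = E/B₁ = 2.53×10^6 m/s.
r = mv/(qB₂), so r₁ = 0.1905 m and r₂ = 0.2222 m, giving Δr = 0.0317 m.
After a semicircle each ion lands a diameter 2r from the entry slit, so the separation is 2Δr = 0.0635 m.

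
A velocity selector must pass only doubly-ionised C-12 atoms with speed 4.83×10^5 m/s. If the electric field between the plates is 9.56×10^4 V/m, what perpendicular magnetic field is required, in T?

qE = qvB ⇒ B = E/v = (9.56×10^4) / (4.83×10^5) = 0.198 T.

B ≈ 0.198 T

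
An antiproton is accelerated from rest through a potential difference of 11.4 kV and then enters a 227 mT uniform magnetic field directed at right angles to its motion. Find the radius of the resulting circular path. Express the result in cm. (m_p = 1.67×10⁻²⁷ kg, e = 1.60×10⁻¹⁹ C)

r ≈ 6.80 cm

The kinetic energy gained is K = qV = (1×1.60×10^-19)(1.14×10^4) = 1.82×10^-15 J.
v = √(2K/m) = 1.48×10^6 m/s.
r = mv/(qB) = (1.67×10^-27)(1.48×10^6) / [(1×1.60×10^-19)(0.227)] = 0.0680 m.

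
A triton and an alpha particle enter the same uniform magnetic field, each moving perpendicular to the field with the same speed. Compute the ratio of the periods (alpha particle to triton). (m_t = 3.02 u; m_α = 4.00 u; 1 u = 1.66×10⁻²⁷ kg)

ratio ≈ 0.662

T = 2πm/(qB) is independent of speed, so T₂/T₁ = (m₂/q₂)/(m₁/q₁).
T_{alpha particle}/T_{triton} = (6.64×10^-27/2e) / (5.01×10^-27/1e) = 0.662.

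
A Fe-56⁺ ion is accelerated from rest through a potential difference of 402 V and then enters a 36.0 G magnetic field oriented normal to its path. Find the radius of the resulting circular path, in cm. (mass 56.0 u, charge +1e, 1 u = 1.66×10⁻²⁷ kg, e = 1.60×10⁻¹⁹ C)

r ≈ 600 cm

The kinetic energy gained is K = qV = (1×1.60×10^-19)(402) = 6.43×10^-17 J.
v = √(2K/m) = 3.72×10^4 m/s.
r = mv/(qB) = (9.30×10^-26)(3.72×10^4) / [(1×1.60×10^-19)(3.60×10^-3)] = 6.00 m.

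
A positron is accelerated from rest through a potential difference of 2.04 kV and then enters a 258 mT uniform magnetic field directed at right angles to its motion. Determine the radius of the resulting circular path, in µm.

r ≈ 591 µm

The kinetic energy gained is K = qV = (1×1.60×10^-19)(2040) = 3.26×10^-16 J.
v = √(2K/m) = 2.68×10^7 m/s.
r = mv/(qB) = (9.11×10^-31)(2.68×10^7) / [(1×1.60×10^-19)(0.258)] = 5.91×10^-4 m.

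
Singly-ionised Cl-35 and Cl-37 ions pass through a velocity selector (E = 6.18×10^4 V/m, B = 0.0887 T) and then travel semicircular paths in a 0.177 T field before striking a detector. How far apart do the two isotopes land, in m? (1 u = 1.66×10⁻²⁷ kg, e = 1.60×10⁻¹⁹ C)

Both emerge at v = E/B₁ = 6.97×10^5 m/s.
r = mv/(qB₂), so r₁ = 1.4294 m and r₂ = 1.5111 m, giving Δr = 0.0817 m.
After a semicircle each ion lands a diameter 2r from the entry slit, so the separation is 2Δr = 0.163 m.

Δd ≈ 0.163 m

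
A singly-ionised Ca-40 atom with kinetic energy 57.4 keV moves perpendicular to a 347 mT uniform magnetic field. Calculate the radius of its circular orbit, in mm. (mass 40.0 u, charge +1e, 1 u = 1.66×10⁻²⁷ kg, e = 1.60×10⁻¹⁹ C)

r ≈ 629 mm

Convert the energy: K = 57.4 keV = 9.18×10^-15 J.
v = √(2K/m) = √(2·9.18×10^-15/6.64×10^-26) = 5.26×10^5 m/s.
r = mv/(qB) = (6.64×10^-26)(5.26×10^5) / [(1×1.60×10^-19)(0.347)] = 0.629 m.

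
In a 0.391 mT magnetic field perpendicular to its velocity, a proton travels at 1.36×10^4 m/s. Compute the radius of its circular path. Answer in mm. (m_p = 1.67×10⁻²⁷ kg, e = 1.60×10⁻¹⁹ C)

The magnetic force provides the centripetal force: qvB = mv²/r, so r = mv/(qB).
r = (1.67×10^-27 kg)(1.36×10^4 m/s) / [(1×1.60×10^-19 C)(3.91×10^-4 T)] = 0.363 m.

r ≈ 363 mm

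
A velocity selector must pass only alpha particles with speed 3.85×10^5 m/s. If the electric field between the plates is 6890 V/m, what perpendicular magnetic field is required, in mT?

B ≈ 17.9 mT

qE = qvB ⇒ B = E/v = (6890) / (3.85×10^5) = 0.0179 T.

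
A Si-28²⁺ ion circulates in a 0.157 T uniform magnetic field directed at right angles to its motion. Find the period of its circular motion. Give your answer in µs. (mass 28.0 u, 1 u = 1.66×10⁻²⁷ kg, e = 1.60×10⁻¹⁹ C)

The cyclotron period is independent of speed: T = 2πm/(qB).
T = 2π(4.65×10^-26) / [(2×1.60×10^-19)(0.157)] = 5.81×10^-6 s.

T ≈ 5.81 µs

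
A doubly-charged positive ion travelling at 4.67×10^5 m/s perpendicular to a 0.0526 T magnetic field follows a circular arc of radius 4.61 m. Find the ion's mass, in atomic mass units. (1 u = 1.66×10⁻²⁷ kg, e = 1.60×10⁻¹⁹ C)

qvB = mv²/r ⇒ m = qBr/v.
m = (2×1.60×10^-19)(0.0526)(4.61) / (4.67×10^5) = 1.66×10^-25 kg = 100 u.

m ≈ 100 u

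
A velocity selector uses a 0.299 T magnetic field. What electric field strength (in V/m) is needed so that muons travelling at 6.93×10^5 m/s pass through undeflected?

E ≈ 2.07×10^5 V/m

qE = qvB ⇒ E = vB = (6.93×10^5)(0.299) = 2.07×10^5 V/m.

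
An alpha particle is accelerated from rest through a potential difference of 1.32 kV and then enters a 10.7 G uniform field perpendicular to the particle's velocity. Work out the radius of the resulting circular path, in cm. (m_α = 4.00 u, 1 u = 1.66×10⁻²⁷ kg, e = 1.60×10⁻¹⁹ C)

r ≈ 692 cm

The kinetic energy gained is K = qV = (2×1.60×10^-19)(1320) = 4.22×10^-16 J.
v = √(2K/m) = 3.57×10^5 m/s.
r = mv/(qB) = (6.64×10^-27)(3.57×10^5) / [(2×1.60×10^-19)(1.07×10^-3)] = 6.92 m.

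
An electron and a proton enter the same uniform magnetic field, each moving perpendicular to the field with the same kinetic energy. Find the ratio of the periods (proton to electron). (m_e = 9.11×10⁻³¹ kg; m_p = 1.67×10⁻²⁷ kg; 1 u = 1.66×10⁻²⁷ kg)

T = 2πm/(qB) is independent of speed, so T₂/T₁ = (m₂/q₂)/(m₁/q₁).
T_{proton}/T_{electron} = (1.67×10^-27/1e) / (9.11×10^-31/1e) = 1830.

ratio ≈ 1830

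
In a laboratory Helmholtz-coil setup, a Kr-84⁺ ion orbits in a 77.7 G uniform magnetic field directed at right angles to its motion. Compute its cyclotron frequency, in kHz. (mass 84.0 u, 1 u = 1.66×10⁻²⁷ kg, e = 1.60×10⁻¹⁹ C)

f = qB/(2πm) = (1×1.60×10^-19)(7.77×10^-3) / [2π(1.39×10^-25)] = 1420 Hz.

f ≈ 1.42 kHz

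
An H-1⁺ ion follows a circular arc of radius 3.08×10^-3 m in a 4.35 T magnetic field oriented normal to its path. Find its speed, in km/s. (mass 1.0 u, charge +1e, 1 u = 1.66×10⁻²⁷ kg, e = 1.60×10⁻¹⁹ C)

v ≈ 1290 km/s

From qvB = mv²/r, v = qBr/m.
v = (1×1.60×10^-19)(4.35)(3.08×10^-3) / (1.66×10^-27) = 1.29×10^6 m/s.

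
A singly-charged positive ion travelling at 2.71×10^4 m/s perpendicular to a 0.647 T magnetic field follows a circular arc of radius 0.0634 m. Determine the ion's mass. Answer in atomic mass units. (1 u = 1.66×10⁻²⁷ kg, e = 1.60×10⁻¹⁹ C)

m ≈ 146 u

qvB = mv²/r ⇒ m = qBr/v.
m = (1×1.60×10^-19)(0.647)(0.0634) / (2.71×10^4) = 2.42×10^-25 kg = 146 u.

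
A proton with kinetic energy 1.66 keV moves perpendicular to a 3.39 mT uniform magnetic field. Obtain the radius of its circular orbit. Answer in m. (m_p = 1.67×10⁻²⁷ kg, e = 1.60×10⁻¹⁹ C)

r ≈ 1.74 m

Convert the energy: K = 1.66 keV = 2.66×10^-16 J.
v = √(2K/m) = √(2·2.66×10^-16/1.67×10^-27) = 5.64×10^5 m/s.
r = mv/(qB) = (1.67×10^-27)(5.64×10^5) / [(1×1.60×10^-19)(3.39×10^-3)] = 1.74 m.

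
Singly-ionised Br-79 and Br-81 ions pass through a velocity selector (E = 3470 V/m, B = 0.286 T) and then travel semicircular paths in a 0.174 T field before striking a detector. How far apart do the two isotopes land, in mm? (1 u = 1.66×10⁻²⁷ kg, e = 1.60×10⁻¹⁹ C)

Both emerge at v = E/B₁ = 1.21×10^4 m/s.
r = mv/(qB₂), so r₁ = 0.05715 m and r₂ = 0.05860 m, giving Δr = 1.45×10^-3 m.
After a semicircle each ion lands a diameter 2r from the entry slit, so the separation is 2Δr = 2.89×10^-3 m.

Δd ≈ 2.89 mm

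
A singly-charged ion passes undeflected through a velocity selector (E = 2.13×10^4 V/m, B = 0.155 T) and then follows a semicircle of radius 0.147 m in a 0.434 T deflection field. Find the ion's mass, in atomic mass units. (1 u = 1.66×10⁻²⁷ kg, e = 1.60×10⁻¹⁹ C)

m ≈ 44.7 u

v = E/B₁ = 1.37×10^5 m/s.
From r = mv/(qB₂), m = qB₂r/v = (1×1.60×10^-19)(0.434)(0.147) / (1.37×10^5) = 7.43×10^-26 kg.
In atomic mass units: m = 7.43×10^-26 / 1.66×10^-27 = 44.7 u.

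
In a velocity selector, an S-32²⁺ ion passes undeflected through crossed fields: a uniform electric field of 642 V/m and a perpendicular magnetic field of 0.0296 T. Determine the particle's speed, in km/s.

v ≈ 21.7 km/s

For zero net force, qE = qvB, so v = E/B.
v = (642) / (0.0296) = 2.17×10^4 m/s.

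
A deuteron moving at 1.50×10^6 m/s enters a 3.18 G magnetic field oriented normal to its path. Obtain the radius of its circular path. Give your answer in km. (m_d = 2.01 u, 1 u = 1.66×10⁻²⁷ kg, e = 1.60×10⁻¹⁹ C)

The magnetic force provides the centripetal force: qvB = mv²/r, so r = mv/(qB).
r = (3.34×10^-27 kg)(1.50×10^6 m/s) / [(1×1.60×10^-19 C)(3.18×10^-4 T)] = 98.4 m.

r ≈ 0.0984 km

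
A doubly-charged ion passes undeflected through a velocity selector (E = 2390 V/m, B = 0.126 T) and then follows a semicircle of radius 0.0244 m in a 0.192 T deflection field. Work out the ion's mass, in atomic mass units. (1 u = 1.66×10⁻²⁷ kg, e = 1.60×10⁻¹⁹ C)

m ≈ 47.6 u

v = E/B₁ = 1.90×10^4 m/s.
From r = mv/(qB₂), m = qB₂r/v = (2×1.60×10^-19)(0.192)(0.0244) / (1.90×10^4) = 7.90×10^-26 kg.
In atomic mass units: m = 7.90×10^-26 / 1.66×10^-27 = 47.6 u.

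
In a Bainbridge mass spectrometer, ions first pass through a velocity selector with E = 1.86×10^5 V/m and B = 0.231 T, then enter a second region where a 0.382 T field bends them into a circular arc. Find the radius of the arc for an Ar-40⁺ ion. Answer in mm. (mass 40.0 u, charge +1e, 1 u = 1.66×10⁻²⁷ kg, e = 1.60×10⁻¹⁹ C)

r ≈ 875 mm

The selector passes v = E/B = 1.86×10^5/0.231 = 8.05×10^5 m/s.
In the deflection region, r = mv/(qB₂) = (6.64×10^-26)(8.05×10^5) / [(1×1.60×10^-19)(0.382)] = 0.875 m.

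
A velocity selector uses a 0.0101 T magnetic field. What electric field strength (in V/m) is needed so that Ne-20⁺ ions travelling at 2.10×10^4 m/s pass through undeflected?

qE = qvB ⇒ E = vB = (2.10×10^4)(0.0101) = 212 V/m.

E ≈ 212 V/m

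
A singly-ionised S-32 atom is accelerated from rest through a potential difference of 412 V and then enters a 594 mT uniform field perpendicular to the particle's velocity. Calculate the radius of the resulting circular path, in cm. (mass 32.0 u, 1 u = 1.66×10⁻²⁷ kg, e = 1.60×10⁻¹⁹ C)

r ≈ 2.78 cm

The kinetic energy gained is K = qV = (1×1.60×10^-19)(412) = 6.59×10^-17 J.
v = √(2K/m) = 4.98×10^4 m/s.
r = mv/(qB) = (5.31×10^-26)(4.98×10^4) / [(1×1.60×10^-19)(0.594)] = 0.0278 m.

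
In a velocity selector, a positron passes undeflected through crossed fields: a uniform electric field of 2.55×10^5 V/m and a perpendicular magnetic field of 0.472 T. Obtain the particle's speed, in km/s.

v ≈ 540 km/s

For zero net force, qE = qvB, so v = E/B.
v = (2.55×10^5) / (0.472) = 5.40×10^5 m/s.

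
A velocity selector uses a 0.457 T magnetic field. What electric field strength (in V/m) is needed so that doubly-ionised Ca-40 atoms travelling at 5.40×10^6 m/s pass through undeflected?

qE = qvB ⇒ E = vB = (5.40×10^6)(0.457) = 2.47×10^6 V/m.

E ≈ 2.47×10^6 V/m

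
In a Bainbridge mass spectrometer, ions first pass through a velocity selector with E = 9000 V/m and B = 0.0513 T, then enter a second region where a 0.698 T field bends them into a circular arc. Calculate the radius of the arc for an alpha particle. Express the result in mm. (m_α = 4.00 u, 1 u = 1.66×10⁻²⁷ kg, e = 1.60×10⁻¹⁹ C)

The selector passes v = E/B = 9000/0.0513 = 1.75×10^5 m/s.
In the deflection region, r = mv/(qB₂) = (6.64×10^-27)(1.75×10^5) / [(2×1.60×10^-19)(0.698)] = 5.22×10^-3 m.

r ≈ 5.22 mm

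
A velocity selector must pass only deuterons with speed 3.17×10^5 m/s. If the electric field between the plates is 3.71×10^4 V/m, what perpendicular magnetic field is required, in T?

B ≈ 0.117 T

qE = qvB ⇒ B = E/v = (3.71×10^4) / (3.17×10^5) = 0.117 T.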